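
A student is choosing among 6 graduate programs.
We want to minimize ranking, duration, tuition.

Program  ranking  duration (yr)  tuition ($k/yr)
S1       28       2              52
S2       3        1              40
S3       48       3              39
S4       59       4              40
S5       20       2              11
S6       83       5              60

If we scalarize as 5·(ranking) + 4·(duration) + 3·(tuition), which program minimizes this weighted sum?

S2

S1: 5·28 + 4·2 + 3·52 = 304
S2: 5·3 + 4·1 + 3·40 = 139
S3: 5·48 + 4·3 + 3·39 = 369
S4: 5·59 + 4·4 + 3·40 = 431
S5: 5·20 + 4·2 + 3·11 = 141
S6: 5·83 + 4·5 + 3·60 = 615
Lowest: S2 at 139.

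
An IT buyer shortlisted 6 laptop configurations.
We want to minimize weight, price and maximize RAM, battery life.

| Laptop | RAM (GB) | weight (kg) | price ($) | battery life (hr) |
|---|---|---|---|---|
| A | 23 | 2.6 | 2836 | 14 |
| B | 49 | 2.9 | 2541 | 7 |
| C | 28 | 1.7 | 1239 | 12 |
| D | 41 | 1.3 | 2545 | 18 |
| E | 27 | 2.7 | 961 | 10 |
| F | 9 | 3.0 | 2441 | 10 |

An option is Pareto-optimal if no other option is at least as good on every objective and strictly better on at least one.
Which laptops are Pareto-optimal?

A: dominated by D (RAM 41≥23, weight 1.3≤2.6, price 2545≤2836, battery life 18≥14).
B: not dominated (best RAM).
C: not dominated.
D: not dominated (best weight).
E: not dominated (best price).
F: dominated by C (RAM 28≥9, weight 1.7≤3.0, price 1239≤2441, battery life 12≥10).

B, C, D, E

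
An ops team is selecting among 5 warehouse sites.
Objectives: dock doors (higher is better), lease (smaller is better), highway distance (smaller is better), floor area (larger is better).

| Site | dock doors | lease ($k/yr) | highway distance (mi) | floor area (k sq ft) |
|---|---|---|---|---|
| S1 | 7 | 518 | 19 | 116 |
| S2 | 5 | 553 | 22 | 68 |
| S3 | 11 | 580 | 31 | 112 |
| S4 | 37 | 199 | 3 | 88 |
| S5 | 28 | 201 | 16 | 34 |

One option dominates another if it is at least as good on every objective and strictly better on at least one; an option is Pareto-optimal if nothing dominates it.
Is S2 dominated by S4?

Yes

S4 vs S2: dock doors 37≥5, lease 199≤553, highway distance 3≤22, floor area 88≥68 — S4 is at least as good on every objective with at least one strict improvement.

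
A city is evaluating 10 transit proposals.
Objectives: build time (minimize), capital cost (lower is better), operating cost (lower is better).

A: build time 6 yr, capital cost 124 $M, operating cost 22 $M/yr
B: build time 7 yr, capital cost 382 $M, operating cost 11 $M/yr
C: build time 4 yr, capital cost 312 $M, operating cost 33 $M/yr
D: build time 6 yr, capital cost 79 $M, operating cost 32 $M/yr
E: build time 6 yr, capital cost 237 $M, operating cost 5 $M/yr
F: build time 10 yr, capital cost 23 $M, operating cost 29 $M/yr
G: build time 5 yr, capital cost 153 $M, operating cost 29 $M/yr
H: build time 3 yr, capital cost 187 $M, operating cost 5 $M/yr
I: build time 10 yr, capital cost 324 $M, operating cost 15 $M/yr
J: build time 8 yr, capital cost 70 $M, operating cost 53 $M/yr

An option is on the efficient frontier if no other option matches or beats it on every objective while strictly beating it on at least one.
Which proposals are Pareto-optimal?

A: not dominated.
B: dominated by E (build time 6≤7, capital cost 237≤382, operating cost 5≤11).
C: dominated by H (build time 3≤4, capital cost 187≤312, operating cost 5≤33).
D: not dominated.
E: dominated by H (build time 3≤6, capital cost 187≤237, operating cost 5≤5).
F: not dominated (best capital cost).
G: not dominated.
H: not dominated (best build time).
I: dominated by E (build time 6≤10, capital cost 237≤324, operating cost 5≤15).
J: not dominated.

A, D, F, G, H, J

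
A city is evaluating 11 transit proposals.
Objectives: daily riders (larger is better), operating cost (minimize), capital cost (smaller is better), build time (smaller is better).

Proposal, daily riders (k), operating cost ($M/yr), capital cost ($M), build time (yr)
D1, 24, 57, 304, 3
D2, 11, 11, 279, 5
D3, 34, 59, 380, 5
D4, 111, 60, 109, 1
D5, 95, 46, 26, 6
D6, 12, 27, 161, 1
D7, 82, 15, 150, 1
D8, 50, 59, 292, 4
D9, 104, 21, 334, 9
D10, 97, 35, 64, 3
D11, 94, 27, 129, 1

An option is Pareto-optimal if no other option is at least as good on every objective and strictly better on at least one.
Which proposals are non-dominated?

D1: dominated by D7 (daily riders 82≥24, operating cost 15≤57, capital cost 150≤304, build time 1≤3).
D2: not dominated (best operating cost).
D3: dominated by D7 (daily riders 82≥34, operating cost 15≤59, capital cost 150≤380, build time 1≤5).
D4: not dominated (best daily riders).
D5: not dominated (best capital cost).
D6: dominated by D7 (daily riders 82≥12, operating cost 15≤27, capital cost 150≤161, build time 1≤1).
D7: not dominated.
D8: dominated by D7 (daily riders 82≥50, operating cost 15≤59, capital cost 150≤292, build time 1≤4).
D9: not dominated.
D10: not dominated.
D11: not dominated.

D2, D4, D5, D7, D9, D10, D11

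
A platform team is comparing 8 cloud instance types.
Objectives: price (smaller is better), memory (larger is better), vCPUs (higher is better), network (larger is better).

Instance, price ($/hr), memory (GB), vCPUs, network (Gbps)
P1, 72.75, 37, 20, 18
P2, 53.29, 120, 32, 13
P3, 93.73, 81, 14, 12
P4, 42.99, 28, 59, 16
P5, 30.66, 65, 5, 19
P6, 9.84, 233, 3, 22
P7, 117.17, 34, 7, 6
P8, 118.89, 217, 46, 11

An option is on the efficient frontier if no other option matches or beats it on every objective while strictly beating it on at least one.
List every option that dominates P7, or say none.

P1, P2, P3

P1: price 72.75≤117.17, memory 37≥34, vCPUs 20≥7, network 18≥6 — dominates P7.
P2: price 53.29≤117.17, memory 120≥34, vCPUs 32≥7, network 13≥6 — dominates P7.
P3: price 93.73≤117.17, memory 81≥34, vCPUs 14≥7, network 12≥6 — dominates P7.
Others (P4, P5, P6, P8) are each worse than P7 on at least one objective.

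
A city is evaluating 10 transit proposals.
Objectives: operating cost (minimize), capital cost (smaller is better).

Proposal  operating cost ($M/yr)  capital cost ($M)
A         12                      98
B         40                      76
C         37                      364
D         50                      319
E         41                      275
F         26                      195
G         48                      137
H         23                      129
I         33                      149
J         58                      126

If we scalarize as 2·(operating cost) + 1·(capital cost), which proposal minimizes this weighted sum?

A: 2·12 + 1·98 = 122
B: 2·40 + 1·76 = 156
C: 2·37 + 1·364 = 438
D: 2·50 + 1·319 = 419
E: 2·41 + 1·275 = 357
F: 2·26 + 1·195 = 247
G: 2·48 + 1·137 = 233
H: 2·23 + 1·129 = 175
I: 2·33 + 1·149 = 215
J: 2·58 + 1·126 = 242
Lowest: A at 122.

A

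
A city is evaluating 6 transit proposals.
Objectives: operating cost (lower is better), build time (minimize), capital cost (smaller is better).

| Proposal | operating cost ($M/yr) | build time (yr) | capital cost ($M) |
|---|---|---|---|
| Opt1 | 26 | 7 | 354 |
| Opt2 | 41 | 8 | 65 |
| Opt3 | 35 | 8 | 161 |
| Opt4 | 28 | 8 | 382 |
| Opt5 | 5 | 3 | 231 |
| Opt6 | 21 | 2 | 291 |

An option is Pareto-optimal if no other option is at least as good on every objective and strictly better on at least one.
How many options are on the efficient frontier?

Opt1: dominated by Opt5 (operating cost 5≤26, build time 3≤7, capital cost 231≤354).
Opt2: not dominated (best capital cost).
Opt3: not dominated.
Opt4: dominated by Opt1 (operating cost 26≤28, build time 7≤8, capital cost 354≤382).
Opt5: not dominated (best operating cost).
Opt6: not dominated (best build time).
Pareto-optimal: Opt2, Opt3, Opt5, Opt6 → 4.

4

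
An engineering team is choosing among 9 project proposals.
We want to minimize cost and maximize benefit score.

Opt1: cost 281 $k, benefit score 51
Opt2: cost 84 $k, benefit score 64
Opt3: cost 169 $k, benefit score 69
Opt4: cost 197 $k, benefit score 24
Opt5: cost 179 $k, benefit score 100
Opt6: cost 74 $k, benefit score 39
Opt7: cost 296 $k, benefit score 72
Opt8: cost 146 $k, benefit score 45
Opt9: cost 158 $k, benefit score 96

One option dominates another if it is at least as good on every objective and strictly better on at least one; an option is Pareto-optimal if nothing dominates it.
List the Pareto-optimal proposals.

Opt2, Opt5, Opt6, Opt9

Opt1: dominated by Opt2 (cost 84≤281, benefit score 64≥51).
Opt2: not dominated.
Opt3: dominated by Opt9 (cost 158≤169, benefit score 96≥69).
Opt4: dominated by Opt2 (cost 84≤197, benefit score 64≥24).
Opt5: not dominated (best benefit score).
Opt6: not dominated (best cost).
Opt7: dominated by Opt5 (cost 179≤296, benefit score 100≥72).
Opt8: dominated by Opt2 (cost 84≤146, benefit score 64≥45).
Opt9: not dominated.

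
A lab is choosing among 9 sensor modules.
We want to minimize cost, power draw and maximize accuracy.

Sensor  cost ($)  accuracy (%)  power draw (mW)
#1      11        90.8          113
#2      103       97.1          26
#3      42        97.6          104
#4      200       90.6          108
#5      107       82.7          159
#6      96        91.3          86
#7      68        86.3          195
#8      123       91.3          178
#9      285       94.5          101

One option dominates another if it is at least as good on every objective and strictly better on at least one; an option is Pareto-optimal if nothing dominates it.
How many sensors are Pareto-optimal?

4

#1: not dominated (best cost).
#2: not dominated (best power draw).
#3: not dominated (best accuracy).
#4: dominated by #2 (cost 103≤200, accuracy 97.1≥90.6, power draw 26≤108).
#5: dominated by #1 (cost 11≤107, accuracy 90.8≥82.7, power draw 113≤159).
#6: not dominated.
#7: dominated by #1 (cost 11≤68, accuracy 90.8≥86.3, power draw 113≤195).
#8: dominated by #2 (cost 103≤123, accuracy 97.1≥91.3, power draw 26≤178).
#9: dominated by #2 (cost 103≤285, accuracy 97.1≥94.5, power draw 26≤101).
Pareto-optimal: #1, #2, #3, #6 → 4.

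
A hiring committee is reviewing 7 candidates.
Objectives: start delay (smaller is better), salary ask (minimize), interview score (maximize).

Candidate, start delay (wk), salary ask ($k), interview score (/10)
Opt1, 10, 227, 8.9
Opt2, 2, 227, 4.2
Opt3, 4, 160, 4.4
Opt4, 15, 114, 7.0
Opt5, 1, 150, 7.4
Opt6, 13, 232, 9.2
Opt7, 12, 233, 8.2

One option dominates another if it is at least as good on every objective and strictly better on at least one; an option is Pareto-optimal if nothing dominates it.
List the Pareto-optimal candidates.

Opt1, Opt4, Opt5, Opt6

Opt1: not dominated.
Opt2: dominated by Opt5 (start delay 1≤2, salary ask 150≤227, interview score 7.4≥4.2).
Opt3: dominated by Opt5 (start delay 1≤4, salary ask 150≤160, interview score 7.4≥4.4).
Opt4: not dominated (best salary ask).
Opt5: not dominated (best start delay).
Opt6: not dominated (best interview score).
Opt7: dominated by Opt1 (start delay 10≤12, salary ask 227≤233, interview score 8.9≥8.2).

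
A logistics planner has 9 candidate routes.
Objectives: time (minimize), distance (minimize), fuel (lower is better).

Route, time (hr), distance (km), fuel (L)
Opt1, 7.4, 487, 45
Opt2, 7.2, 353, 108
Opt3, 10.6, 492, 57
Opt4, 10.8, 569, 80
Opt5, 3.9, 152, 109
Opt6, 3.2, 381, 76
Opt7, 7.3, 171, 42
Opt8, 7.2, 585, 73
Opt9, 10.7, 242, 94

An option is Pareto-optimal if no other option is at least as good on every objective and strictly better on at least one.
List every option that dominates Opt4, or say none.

Opt1: time 7.4≤10.8, distance 487≤569, fuel 45≤80 — dominates Opt4.
Opt3: time 10.6≤10.8, distance 492≤569, fuel 57≤80 — dominates Opt4.
Opt6: time 3.2≤10.8, distance 381≤569, fuel 76≤80 — dominates Opt4.
Opt7: time 7.3≤10.8, distance 171≤569, fuel 42≤80 — dominates Opt4.
Others (Opt2, Opt5, Opt8, Opt9) are each worse than Opt4 on at least one objective.

Opt1, Opt3, Opt6, Opt7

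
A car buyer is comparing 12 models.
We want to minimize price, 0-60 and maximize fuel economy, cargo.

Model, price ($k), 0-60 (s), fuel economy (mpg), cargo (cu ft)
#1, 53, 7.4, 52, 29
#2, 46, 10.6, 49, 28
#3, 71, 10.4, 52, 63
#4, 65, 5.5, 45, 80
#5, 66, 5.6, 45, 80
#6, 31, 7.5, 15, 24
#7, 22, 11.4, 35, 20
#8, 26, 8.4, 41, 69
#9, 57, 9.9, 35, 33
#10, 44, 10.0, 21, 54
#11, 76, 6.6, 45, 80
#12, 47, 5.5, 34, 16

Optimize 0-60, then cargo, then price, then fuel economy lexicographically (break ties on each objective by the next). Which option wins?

First minimize 0-60: best is 5.5, kept {#4, #12}.
Then maximize cargo: best is 80, kept {#4}.

#4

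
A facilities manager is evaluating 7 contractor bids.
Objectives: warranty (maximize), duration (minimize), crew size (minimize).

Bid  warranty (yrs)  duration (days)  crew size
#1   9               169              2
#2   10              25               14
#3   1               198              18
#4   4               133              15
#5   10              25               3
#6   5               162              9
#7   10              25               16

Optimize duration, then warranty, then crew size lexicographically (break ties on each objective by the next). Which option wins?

#5

First minimize duration: best is 25, kept {#2, #5, #7}.
Then maximize warranty: best is 10, kept {#2, #5, #7}.
Then minimize crew size: best is 3, kept {#5}.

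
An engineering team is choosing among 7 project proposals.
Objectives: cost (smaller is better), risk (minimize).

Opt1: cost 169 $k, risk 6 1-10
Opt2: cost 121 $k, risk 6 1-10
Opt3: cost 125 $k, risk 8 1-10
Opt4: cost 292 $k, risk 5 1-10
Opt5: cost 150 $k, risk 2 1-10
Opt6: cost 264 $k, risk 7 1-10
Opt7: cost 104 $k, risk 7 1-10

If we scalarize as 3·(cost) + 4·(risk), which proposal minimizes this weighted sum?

Opt1: 3·169 + 4·6 = 531
Opt2: 3·121 + 4·6 = 387
Opt3: 3·125 + 4·8 = 407
Opt4: 3·292 + 4·5 = 896
Opt5: 3·150 + 4·2 = 458
Opt6: 3·264 + 4·7 = 820
Opt7: 3·104 + 4·7 = 340
Lowest: Opt7 at 340.

Opt7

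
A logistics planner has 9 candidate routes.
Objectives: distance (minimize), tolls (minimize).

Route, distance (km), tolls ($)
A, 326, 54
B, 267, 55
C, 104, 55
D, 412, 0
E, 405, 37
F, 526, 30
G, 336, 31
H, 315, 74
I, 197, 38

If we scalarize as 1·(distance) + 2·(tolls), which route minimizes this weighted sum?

C

A: 1·326 + 2·54 = 434
B: 1·267 + 2·55 = 377
C: 1·104 + 2·55 = 214
D: 1·412 + 2·0 = 412
E: 1·405 + 2·37 = 479
F: 1·526 + 2·30 = 586
G: 1·336 + 2·31 = 398
H: 1·315 + 2·74 = 463
I: 1·197 + 2·38 = 273
Lowest: C at 214.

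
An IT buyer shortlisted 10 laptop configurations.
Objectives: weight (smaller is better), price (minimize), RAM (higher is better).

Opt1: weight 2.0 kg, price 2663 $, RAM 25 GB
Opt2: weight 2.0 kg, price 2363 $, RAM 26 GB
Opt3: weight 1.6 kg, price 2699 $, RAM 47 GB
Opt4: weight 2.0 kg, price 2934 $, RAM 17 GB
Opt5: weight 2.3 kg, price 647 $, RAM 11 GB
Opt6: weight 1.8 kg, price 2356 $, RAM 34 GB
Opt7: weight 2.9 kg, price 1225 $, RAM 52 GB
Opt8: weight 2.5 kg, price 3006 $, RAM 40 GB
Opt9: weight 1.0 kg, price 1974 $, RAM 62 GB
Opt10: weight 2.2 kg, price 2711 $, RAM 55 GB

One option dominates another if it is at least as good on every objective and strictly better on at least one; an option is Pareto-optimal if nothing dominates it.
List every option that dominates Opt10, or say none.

Opt9: weight 1.0≤2.2, price 1974≤2711, RAM 62≥55 — dominates Opt10.
Others (Opt1, Opt2, Opt3, Opt4, Opt5, Opt6, Opt7, Opt8) are each worse than Opt10 on at least one objective.

Opt9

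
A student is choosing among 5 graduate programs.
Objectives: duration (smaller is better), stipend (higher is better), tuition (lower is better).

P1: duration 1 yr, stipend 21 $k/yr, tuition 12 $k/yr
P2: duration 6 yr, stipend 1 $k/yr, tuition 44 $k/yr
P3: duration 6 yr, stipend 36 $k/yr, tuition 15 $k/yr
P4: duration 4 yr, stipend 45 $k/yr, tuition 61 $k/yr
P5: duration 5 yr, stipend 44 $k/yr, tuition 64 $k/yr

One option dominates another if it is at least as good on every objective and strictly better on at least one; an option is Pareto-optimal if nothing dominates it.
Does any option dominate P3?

P1: worse on stipend (21 vs 36).
P2: worse on stipend (1 vs 36).
P4: worse on tuition (61 vs 15).
P5: worse on tuition (64 vs 15).
No option is at least as good as P3 on every objective and strictly better on one.

No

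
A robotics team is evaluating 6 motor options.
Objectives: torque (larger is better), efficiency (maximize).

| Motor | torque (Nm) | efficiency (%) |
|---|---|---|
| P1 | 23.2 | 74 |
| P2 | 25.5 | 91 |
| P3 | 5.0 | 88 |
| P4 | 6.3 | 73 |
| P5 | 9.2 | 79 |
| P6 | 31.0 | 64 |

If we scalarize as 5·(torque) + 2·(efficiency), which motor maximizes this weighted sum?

P2

P1: 5·23.2 + 2·74 = 264.0
P2: 5·25.5 + 2·91 = 309.5
P3: 5·5.0 + 2·88 = 201.0
P4: 5·6.3 + 2·73 = 177.5
P5: 5·9.2 + 2·79 = 204.0
P6: 5·31.0 + 2·64 = 283.0
Highest: P2 at 309.5.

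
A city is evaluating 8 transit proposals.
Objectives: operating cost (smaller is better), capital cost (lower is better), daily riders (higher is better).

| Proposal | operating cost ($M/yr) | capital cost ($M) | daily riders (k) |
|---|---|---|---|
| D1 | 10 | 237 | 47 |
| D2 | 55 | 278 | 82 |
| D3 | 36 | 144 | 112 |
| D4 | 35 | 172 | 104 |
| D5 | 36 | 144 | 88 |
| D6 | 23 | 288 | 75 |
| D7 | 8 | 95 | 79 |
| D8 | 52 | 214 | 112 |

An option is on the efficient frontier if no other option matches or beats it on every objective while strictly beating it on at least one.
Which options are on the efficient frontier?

D1: dominated by D7 (operating cost 8≤10, capital cost 95≤237, daily riders 79≥47).
D2: dominated by D3 (operating cost 36≤55, capital cost 144≤278, daily riders 112≥82).
D3: not dominated.
D4: not dominated.
D5: dominated by D3 (operating cost 36≤36, capital cost 144≤144, daily riders 112≥88).
D6: dominated by D7 (operating cost 8≤23, capital cost 95≤288, daily riders 79≥75).
D7: not dominated (best operating cost).
D8: dominated by D3 (operating cost 36≤52, capital cost 144≤214, daily riders 112≥112).

D3, D4, D7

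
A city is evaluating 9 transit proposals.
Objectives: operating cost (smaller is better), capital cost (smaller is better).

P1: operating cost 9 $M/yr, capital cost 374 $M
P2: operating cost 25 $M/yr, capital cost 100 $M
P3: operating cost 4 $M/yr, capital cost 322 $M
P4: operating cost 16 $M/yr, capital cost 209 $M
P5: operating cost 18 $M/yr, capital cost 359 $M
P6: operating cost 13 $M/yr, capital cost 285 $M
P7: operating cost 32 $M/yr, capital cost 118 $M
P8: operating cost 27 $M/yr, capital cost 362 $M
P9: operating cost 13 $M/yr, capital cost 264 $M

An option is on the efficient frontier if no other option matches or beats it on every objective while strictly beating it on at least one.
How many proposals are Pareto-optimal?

4

P1: dominated by P3 (operating cost 4≤9, capital cost 322≤374).
P2: not dominated (best capital cost).
P3: not dominated (best operating cost).
P4: not dominated.
P5: dominated by P3 (operating cost 4≤18, capital cost 322≤359).
P6: dominated by P9 (operating cost 13≤13, capital cost 264≤285).
P7: dominated by P2 (operating cost 25≤32, capital cost 100≤118).
P8: dominated by P2 (operating cost 25≤27, capital cost 100≤362).
P9: not dominated.
Pareto-optimal: P2, P3, P4, P9 → 4.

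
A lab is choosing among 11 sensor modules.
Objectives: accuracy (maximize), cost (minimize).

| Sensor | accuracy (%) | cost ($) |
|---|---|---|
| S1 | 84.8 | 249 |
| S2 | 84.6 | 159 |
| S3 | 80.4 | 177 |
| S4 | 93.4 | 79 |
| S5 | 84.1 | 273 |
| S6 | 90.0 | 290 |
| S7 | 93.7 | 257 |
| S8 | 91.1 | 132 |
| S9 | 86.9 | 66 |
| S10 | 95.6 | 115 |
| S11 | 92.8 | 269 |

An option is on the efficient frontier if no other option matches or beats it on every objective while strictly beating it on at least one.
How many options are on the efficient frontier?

3

S1: dominated by S4 (accuracy 93.4≥84.8, cost 79≤249).
S2: dominated by S4 (accuracy 93.4≥84.6, cost 79≤159).
S3: dominated by S2 (accuracy 84.6≥80.4, cost 159≤177).
S4: not dominated.
S5: dominated by S1 (accuracy 84.8≥84.1, cost 249≤273).
S6: dominated by S4 (accuracy 93.4≥90.0, cost 79≤290).
S7: dominated by S10 (accuracy 95.6≥93.7, cost 115≤257).
S8: dominated by S4 (accuracy 93.4≥91.1, cost 79≤132).
S9: not dominated (best cost).
S10: not dominated (best accuracy).
S11: dominated by S4 (accuracy 93.4≥92.8, cost 79≤269).
Pareto-optimal: S4, S9, S10 → 3.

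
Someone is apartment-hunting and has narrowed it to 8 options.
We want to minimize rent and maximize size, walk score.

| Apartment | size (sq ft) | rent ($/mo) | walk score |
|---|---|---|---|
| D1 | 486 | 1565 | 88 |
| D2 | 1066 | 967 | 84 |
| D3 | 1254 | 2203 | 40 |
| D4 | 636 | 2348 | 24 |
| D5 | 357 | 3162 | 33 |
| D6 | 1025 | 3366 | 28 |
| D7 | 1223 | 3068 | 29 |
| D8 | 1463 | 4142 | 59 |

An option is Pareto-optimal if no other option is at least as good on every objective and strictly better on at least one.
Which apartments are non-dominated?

D1: not dominated (best walk score).
D2: not dominated (best rent).
D3: not dominated.
D4: dominated by D2 (size 1066≥636, rent 967≤2348, walk score 84≥24).
D5: dominated by D1 (size 486≥357, rent 1565≤3162, walk score 88≥33).
D6: dominated by D2 (size 1066≥1025, rent 967≤3366, walk score 84≥28).
D7: dominated by D3 (size 1254≥1223, rent 2203≤3068, walk score 40≥29).
D8: not dominated (best size).

D1, D2, D3, D8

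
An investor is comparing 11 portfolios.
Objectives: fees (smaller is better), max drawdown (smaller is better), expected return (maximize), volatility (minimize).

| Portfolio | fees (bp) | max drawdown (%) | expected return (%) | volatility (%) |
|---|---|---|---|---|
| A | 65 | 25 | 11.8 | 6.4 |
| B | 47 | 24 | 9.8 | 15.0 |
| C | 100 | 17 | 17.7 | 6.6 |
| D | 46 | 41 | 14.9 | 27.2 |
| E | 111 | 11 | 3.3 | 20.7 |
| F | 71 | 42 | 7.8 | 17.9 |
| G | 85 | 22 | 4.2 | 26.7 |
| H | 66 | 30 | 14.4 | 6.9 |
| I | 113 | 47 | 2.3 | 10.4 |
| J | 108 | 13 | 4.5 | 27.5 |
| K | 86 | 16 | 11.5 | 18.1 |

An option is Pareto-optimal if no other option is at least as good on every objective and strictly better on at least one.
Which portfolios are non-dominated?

A, B, C, D, E, G, H, J, K

A: not dominated (best volatility).
B: not dominated.
C: not dominated (best expected return).
D: not dominated (best fees).
E: not dominated (best max drawdown).
F: dominated by A (fees 65≤71, max drawdown 25≤42, expected return 11.8≥7.8, volatility 6.4≤17.9).
G: not dominated.
H: not dominated.
I: dominated by A (fees 65≤113, max drawdown 25≤47, expected return 11.8≥2.3, volatility 6.4≤10.4).
J: not dominated.
K: not dominated.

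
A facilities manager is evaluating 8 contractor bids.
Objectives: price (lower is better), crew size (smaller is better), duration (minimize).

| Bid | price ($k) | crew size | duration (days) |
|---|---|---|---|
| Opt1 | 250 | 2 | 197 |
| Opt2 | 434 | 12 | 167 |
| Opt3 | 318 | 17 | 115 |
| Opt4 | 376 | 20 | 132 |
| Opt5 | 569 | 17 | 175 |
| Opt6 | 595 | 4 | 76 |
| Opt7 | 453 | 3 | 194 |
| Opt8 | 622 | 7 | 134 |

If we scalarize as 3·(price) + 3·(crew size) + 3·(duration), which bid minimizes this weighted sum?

Opt1

Opt1: 3·250 + 3·2 + 3·197 = 1347
Opt2: 3·434 + 3·12 + 3·167 = 1839
Opt3: 3·318 + 3·17 + 3·115 = 1350
Opt4: 3·376 + 3·20 + 3·132 = 1584
Opt5: 3·569 + 3·17 + 3·175 = 2283
Opt6: 3·595 + 3·4 + 3·76 = 2025
Opt7: 3·453 + 3·3 + 3·194 = 1950
Opt8: 3·622 + 3·7 + 3·134 = 2289
Lowest: Opt1 at 1347.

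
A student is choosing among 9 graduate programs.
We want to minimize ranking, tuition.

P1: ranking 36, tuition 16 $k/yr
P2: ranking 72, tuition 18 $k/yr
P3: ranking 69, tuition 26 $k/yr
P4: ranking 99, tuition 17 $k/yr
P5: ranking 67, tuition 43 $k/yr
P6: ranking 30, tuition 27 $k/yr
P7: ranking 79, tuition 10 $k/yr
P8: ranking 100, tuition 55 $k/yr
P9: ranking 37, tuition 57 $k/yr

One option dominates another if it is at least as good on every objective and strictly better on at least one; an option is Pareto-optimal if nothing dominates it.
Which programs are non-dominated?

P1: not dominated.
P2: dominated by P1 (ranking 36≤72, tuition 16≤18).
P3: dominated by P1 (ranking 36≤69, tuition 16≤26).
P4: dominated by P1 (ranking 36≤99, tuition 16≤17).
P5: dominated by P1 (ranking 36≤67, tuition 16≤43).
P6: not dominated (best ranking).
P7: not dominated (best tuition).
P8: dominated by P1 (ranking 36≤100, tuition 16≤55).
P9: dominated by P1 (ranking 36≤37, tuition 16≤57).

P1, P6, P7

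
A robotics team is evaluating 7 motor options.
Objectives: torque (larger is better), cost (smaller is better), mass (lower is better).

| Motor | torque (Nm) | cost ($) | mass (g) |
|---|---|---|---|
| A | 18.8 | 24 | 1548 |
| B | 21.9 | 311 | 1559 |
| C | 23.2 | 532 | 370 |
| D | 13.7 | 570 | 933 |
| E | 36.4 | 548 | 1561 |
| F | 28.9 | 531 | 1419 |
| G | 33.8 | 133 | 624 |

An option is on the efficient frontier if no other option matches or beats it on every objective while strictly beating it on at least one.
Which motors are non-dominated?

A, C, E, G

A: not dominated (best cost).
B: dominated by G (torque 33.8≥21.9, cost 133≤311, mass 624≤1559).
C: not dominated (best mass).
D: dominated by C (torque 23.2≥13.7, cost 532≤570, mass 370≤933).
E: not dominated (best torque).
F: dominated by G (torque 33.8≥28.9, cost 133≤531, mass 624≤1419).
G: not dominated.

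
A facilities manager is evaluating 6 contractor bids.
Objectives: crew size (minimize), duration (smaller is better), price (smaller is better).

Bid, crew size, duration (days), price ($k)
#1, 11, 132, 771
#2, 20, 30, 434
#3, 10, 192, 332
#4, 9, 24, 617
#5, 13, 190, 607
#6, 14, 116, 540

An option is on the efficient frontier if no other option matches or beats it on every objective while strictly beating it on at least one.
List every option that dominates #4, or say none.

#1: worse on crew size (11 vs 9).
#2: worse on crew size (20 vs 9).
#3: worse on crew size (10 vs 9).
#5: worse on crew size (13 vs 9).
#6: worse on crew size (14 vs 9).
No option dominates #4.

none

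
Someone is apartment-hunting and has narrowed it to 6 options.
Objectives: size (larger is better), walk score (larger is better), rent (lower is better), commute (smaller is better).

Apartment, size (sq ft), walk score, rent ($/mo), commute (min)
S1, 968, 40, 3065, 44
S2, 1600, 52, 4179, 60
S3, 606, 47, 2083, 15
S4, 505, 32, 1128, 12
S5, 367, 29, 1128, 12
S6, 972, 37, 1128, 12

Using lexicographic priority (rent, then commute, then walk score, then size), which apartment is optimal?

First minimize rent: best is 1128, kept {S4, S5, S6}.
Then minimize commute: best is 12, kept {S4, S5, S6}.
Then maximize walk score: best is 37, kept {S6}.

S6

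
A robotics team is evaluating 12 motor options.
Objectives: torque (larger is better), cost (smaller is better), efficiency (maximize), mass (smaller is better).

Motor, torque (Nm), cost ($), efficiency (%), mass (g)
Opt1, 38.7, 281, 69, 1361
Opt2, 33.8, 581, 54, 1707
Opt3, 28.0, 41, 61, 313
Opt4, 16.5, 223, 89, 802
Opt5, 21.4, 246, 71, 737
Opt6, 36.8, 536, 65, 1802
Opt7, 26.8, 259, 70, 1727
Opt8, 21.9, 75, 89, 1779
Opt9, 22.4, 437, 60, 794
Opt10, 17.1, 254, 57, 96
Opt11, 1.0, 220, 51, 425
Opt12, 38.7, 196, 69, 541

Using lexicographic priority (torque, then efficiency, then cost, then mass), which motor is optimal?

Opt12

First maximize torque: best is 38.7, kept {Opt1, Opt12}.
Then maximize efficiency: best is 69, kept {Opt1, Opt12}.
Then minimize cost: best is 196, kept {Opt12}.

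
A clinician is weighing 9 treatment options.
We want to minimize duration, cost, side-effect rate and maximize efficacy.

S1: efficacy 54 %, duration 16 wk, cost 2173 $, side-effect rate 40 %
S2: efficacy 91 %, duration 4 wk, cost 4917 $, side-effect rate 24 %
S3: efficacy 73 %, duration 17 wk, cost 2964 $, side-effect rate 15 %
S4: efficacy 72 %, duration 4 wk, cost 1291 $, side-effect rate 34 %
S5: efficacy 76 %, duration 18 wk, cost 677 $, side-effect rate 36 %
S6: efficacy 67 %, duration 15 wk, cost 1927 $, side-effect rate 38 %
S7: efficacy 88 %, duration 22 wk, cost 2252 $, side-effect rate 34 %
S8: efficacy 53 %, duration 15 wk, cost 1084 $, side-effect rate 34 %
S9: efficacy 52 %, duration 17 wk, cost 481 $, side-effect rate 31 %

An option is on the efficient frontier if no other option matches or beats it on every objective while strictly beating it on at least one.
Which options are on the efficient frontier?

S2, S3, S4, S5, S7, S8, S9

S1: dominated by S4 (efficacy 72≥54, duration 4≤16, cost 1291≤2173, side-effect rate 34≤40).
S2: not dominated (best efficacy).
S3: not dominated (best side-effect rate).
S4: not dominated.
S5: not dominated.
S6: dominated by S4 (efficacy 72≥67, duration 4≤15, cost 1291≤1927, side-effect rate 34≤38).
S7: not dominated.
S8: not dominated.
S9: not dominated (best cost).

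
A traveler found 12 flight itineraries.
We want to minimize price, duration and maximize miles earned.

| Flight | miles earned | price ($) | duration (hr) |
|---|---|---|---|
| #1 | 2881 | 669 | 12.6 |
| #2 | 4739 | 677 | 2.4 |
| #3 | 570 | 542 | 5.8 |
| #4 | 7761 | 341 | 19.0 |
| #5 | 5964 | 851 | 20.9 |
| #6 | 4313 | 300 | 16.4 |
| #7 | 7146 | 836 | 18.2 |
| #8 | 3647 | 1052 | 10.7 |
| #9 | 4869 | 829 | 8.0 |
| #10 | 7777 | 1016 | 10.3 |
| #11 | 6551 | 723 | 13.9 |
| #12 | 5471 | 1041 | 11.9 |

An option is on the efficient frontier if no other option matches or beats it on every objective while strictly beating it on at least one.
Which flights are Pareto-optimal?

#1: not dominated.
#2: not dominated (best duration).
#3: not dominated.
#4: not dominated.
#5: dominated by #4 (miles earned 7761≥5964, price 341≤851, duration 19.0≤20.9).
#6: not dominated (best price).
#7: not dominated.
#8: dominated by #2 (miles earned 4739≥3647, price 677≤1052, duration 2.4≤10.7).
#9: not dominated.
#10: not dominated (best miles earned).
#11: not dominated.
#12: dominated by #10 (miles earned 7777≥5471, price 1016≤1041, duration 10.3≤11.9).

#1, #2, #3, #4, #6, #7, #9, #10, #11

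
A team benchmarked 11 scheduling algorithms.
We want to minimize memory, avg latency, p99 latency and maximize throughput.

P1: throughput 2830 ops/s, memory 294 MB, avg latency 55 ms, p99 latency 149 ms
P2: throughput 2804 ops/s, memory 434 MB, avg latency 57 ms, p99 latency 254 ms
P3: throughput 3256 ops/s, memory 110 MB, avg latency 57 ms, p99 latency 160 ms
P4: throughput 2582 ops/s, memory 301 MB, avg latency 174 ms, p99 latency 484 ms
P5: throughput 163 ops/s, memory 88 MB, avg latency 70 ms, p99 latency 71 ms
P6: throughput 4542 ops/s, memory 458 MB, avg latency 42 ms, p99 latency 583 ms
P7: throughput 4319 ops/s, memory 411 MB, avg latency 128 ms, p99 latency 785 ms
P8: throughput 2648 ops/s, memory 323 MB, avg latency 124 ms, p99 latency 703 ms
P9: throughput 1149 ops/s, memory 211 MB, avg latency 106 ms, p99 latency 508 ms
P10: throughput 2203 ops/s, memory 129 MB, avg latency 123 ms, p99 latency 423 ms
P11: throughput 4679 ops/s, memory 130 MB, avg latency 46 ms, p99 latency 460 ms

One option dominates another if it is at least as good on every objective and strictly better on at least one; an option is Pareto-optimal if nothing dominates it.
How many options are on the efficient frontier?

P1: not dominated.
P2: dominated by P1 (throughput 2830≥2804, memory 294≤434, avg latency 55≤57, p99 latency 149≤254).
P3: not dominated.
P4: dominated by P1 (throughput 2830≥2582, memory 294≤301, avg latency 55≤174, p99 latency 149≤484).
P5: not dominated (best memory).
P6: not dominated (best avg latency).
P7: dominated by P11 (throughput 4679≥4319, memory 130≤411, avg latency 46≤128, p99 latency 460≤785).
P8: dominated by P1 (throughput 2830≥2648, memory 294≤323, avg latency 55≤124, p99 latency 149≤703).
P9: dominated by P3 (throughput 3256≥1149, memory 110≤211, avg latency 57≤106, p99 latency 160≤508).
P10: dominated by P3 (throughput 3256≥2203, memory 110≤129, avg latency 57≤123, p99 latency 160≤423).
P11: not dominated (best throughput).
Pareto-optimal: P1, P3, P5, P6, P11 → 5.

5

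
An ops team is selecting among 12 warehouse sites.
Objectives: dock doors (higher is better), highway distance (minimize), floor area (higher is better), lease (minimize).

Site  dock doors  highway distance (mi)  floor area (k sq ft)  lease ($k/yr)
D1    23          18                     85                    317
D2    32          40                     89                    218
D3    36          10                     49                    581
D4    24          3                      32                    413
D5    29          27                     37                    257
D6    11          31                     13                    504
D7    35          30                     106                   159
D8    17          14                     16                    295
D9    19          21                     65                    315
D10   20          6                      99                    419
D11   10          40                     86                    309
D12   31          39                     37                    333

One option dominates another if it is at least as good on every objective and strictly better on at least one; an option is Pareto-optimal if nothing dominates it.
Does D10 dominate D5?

No

D10 vs D5: D10 is worse on dock doors (20 vs 29), so it does not dominate D5.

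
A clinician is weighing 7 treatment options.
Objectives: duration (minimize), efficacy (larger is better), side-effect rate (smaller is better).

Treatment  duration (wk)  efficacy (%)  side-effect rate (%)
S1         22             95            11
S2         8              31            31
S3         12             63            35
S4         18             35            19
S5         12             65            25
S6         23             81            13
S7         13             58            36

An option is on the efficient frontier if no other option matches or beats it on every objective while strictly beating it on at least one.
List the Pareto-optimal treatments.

S1, S2, S4, S5

S1: not dominated (best efficacy).
S2: not dominated (best duration).
S3: dominated by S5 (duration 12≤12, efficacy 65≥63, side-effect rate 25≤35).
S4: not dominated.
S5: not dominated.
S6: dominated by S1 (duration 22≤23, efficacy 95≥81, side-effect rate 11≤13).
S7: dominated by S3 (duration 12≤13, efficacy 63≥58, side-effect rate 35≤36).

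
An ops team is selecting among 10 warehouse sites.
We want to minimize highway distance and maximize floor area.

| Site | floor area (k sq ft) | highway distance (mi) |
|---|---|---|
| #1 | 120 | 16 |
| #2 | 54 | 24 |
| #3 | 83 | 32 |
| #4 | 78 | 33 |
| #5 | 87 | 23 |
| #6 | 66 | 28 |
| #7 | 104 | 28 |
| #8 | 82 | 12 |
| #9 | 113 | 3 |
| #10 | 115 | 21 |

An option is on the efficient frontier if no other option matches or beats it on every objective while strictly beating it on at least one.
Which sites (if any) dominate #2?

#1, #5, #8, #9, #10

#1: floor area 120≥54, highway distance 16≤24 — dominates #2.
#5: floor area 87≥54, highway distance 23≤24 — dominates #2.
#8: floor area 82≥54, highway distance 12≤24 — dominates #2.
#9: floor area 113≥54, highway distance 3≤24 — dominates #2.
#10: floor area 115≥54, highway distance 21≤24 — dominates #2.
Others (#3, #4, #6, #7) are each worse than #2 on at least one objective.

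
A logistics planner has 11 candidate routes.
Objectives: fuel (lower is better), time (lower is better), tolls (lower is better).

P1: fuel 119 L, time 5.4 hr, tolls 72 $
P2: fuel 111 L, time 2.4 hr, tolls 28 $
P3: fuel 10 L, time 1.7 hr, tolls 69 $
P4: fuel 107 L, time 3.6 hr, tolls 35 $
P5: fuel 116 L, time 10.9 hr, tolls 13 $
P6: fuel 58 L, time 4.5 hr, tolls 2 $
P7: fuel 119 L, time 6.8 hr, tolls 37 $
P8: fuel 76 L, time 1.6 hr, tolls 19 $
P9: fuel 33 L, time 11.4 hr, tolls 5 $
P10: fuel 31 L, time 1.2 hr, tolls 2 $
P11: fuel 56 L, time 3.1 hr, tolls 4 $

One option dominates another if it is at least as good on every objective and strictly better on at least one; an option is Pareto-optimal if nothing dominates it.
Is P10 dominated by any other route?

No

P1: worse on fuel (119 vs 31).
P2: worse on fuel (111 vs 31).
P3: worse on time (1.7 vs 1.2).
P4: worse on fuel (107 vs 31).
P5: worse on fuel (116 vs 31).
P6: worse on fuel (58 vs 31).
P7: worse on fuel (119 vs 31).
P8: worse on fuel (76 vs 31).
P9: worse on fuel (33 vs 31).
P11: worse on fuel (56 vs 31).
No option is at least as good as P10 on every objective and strictly better on one.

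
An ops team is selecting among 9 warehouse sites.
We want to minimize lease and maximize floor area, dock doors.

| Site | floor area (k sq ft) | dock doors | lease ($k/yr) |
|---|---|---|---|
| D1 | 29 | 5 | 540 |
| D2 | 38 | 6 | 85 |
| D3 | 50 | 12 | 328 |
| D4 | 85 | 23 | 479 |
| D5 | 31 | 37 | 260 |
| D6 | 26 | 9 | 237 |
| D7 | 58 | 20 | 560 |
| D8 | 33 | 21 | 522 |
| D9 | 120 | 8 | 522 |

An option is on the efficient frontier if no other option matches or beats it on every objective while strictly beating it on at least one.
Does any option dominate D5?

No

D1: worse on floor area (29 vs 31).
D2: worse on dock doors (6 vs 37).
D3: worse on dock doors (12 vs 37).
D4: worse on dock doors (23 vs 37).
D6: worse on floor area (26 vs 31).
D7: worse on dock doors (20 vs 37).
D8: worse on dock doors (21 vs 37).
D9: worse on dock doors (8 vs 37).
No option is at least as good as D5 on every objective and strictly better on one.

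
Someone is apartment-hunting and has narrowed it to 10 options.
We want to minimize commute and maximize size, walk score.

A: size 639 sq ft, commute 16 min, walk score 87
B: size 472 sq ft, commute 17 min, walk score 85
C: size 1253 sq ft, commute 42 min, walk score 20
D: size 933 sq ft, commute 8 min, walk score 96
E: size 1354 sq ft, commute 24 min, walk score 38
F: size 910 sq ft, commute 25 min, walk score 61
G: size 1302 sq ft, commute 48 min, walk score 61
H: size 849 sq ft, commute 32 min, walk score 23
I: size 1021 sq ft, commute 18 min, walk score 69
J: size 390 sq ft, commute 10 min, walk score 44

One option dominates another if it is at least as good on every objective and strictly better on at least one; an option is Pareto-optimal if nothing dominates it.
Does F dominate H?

F vs H: size 910≥849, commute 25≤32, walk score 61≥23 — F is at least as good on every objective with at least one strict improvement.

Yes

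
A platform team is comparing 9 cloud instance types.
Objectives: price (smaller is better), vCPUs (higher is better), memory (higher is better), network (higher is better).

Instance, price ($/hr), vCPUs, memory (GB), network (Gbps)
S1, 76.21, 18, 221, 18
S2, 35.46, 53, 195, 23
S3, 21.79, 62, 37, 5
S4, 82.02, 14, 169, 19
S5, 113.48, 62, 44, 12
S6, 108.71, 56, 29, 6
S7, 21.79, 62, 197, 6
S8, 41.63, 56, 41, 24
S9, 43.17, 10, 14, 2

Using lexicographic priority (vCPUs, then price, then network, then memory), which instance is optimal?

S7

First maximize vCPUs: best is 62, kept {S3, S5, S7}.
Then minimize price: best is 21.79, kept {S3, S7}.
Then maximize network: best is 6, kept {S7}.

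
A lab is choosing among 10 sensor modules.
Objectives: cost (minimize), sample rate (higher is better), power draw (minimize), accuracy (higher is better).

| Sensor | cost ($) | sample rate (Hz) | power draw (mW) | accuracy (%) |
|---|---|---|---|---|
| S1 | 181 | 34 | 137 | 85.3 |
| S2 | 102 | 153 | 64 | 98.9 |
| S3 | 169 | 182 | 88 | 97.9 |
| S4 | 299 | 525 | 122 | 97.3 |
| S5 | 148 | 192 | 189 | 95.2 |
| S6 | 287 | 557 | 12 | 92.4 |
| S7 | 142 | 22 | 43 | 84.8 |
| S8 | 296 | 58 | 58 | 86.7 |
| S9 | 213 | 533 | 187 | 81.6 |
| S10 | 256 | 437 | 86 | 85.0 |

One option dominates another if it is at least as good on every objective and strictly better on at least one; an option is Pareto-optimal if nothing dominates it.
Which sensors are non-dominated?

S2, S3, S4, S5, S6, S7, S9, S10

S1: dominated by S2 (cost 102≤181, sample rate 153≥34, power draw 64≤137, accuracy 98.9≥85.3).
S2: not dominated (best cost).
S3: not dominated.
S4: not dominated.
S5: not dominated.
S6: not dominated (best sample rate).
S7: not dominated.
S8: dominated by S6 (cost 287≤296, sample rate 557≥58, power draw 12≤58, accuracy 92.4≥86.7).
S9: not dominated.
S10: not dominated.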